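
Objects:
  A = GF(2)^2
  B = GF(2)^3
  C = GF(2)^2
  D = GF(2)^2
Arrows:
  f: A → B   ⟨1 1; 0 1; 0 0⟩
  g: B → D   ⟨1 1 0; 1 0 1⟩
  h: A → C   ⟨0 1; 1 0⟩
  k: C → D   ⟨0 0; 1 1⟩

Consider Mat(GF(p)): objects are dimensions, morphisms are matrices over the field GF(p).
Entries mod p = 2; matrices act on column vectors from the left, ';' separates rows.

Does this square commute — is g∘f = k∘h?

Path 1 = f;g:
  e0=⟨1,0⟩ f→⟨1,0,0⟩ g→⟨1,1⟩
  e1=⟨0,1⟩ f→⟨1,1,0⟩ g→⟨0,1⟩
  result₁ = ⟨1 0; 1 1⟩
Path 2 = h;k:
  e0=⟨1,0⟩ h→⟨0,1⟩ k→⟨0,1⟩
  e1=⟨0,1⟩ h→⟨1,0⟩ k→⟨0,1⟩
  result₂ = ⟨0 0; 1 1⟩
Equal? differ; not commutative

Answer: DOES NOT COMMUTE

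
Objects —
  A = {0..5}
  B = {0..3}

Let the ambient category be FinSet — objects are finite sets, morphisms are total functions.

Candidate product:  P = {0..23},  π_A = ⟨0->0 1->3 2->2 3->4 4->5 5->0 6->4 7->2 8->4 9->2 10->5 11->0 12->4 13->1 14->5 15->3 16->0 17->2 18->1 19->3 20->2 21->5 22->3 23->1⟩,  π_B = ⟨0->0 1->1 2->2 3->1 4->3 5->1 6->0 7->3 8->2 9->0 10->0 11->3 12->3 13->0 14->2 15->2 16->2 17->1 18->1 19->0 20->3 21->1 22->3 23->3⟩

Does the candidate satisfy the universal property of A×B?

Answer: NOT A VALID PRODUCT — duplicate pair at indices 7,20

Derivation:
|A|·|B| = 6·4 = 24;  |P| = 24
Check the pairing map k ↦ (π_A(k), π_B(k)):
  0 -> (0,0)
  1 -> (3,1)
  2 -> (2,2)
  3 -> (4,1)
  4 -> (5,3)
  5 -> (0,1)
  6 -> (4,0)
  7 -> (2,3)
  8 -> (4,2)
  9 -> (2,0)
  10 -> (5,0)
  11 -> (0,3)
  12 -> (4,3)
  13 -> (1,0)
  14 -> (5,2)
  15 -> (3,2)
  16 -> (0,2)
  17 -> (2,1)
  18 -> (1,1)
  19 -> (3,0)
  20 -> (2,3)  ✗ repeats pair of k=7
  21 -> (5,1)
  22 -> (3,3)
  23 -> (1,3)
distinct pairs in image: 23 / 24 needed
  → (2,3) hit at k=7 and k=20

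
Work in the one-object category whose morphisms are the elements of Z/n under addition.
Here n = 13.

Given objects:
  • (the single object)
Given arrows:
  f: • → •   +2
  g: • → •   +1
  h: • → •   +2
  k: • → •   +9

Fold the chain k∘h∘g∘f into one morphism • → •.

  0 +2≡2 +1≡3 +2≡5 +9≡1  (mod 13)
composite: +1

Answer: +1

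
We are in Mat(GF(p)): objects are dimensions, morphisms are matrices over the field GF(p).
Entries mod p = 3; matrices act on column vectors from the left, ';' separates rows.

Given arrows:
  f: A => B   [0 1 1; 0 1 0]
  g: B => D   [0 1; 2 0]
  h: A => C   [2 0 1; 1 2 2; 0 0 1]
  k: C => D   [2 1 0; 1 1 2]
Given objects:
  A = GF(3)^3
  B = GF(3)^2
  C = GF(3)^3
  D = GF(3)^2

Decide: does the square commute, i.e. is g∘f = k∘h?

Along f;g (path 1):
  e0=⟨1,0,0⟩ f=>⟨0,0⟩ g=>⟨0,0⟩
  e1=⟨0,1,0⟩ f=>⟨1,1⟩ g=>⟨1,2⟩
  e2=⟨0,0,1⟩ f=>⟨1,0⟩ g=>⟨0,2⟩
  ⟦path⟧₁ = [0 1 0; 0 2 2]
Along h;k (path 2):
  e0=⟨1,0,0⟩ h=>⟨2,1,0⟩ k=>⟨2,0⟩
  e1=⟨0,1,0⟩ h=>⟨0,2,0⟩ k=>⟨2,2⟩
  e2=⟨0,0,1⟩ h=>⟨1,2,1⟩ k=>⟨1,2⟩
  ⟦path⟧₂ = [2 2 1; 0 2 2]
Equal? NO — does not commute

Answer: DOES NOT COMMUTE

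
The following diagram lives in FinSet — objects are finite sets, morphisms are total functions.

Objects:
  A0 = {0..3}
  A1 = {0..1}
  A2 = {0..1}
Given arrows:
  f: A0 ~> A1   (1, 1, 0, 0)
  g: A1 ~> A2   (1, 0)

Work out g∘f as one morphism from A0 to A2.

Answer: (0, 0, 1, 1)

Work:
  0 f~>1 g~>0
  1 f~>1 g~>0
  2 f~>0 g~>1
  3 f~>0 g~>1
composite: (0, 0, 1, 1)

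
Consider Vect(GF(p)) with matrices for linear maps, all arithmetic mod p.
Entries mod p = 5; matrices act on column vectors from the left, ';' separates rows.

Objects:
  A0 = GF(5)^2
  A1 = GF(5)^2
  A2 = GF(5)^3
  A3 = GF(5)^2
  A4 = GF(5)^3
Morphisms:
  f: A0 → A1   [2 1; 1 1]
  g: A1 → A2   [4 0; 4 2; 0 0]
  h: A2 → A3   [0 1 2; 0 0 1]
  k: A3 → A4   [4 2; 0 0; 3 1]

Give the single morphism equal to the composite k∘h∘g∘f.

  e0=⟨1,0⟩ f→⟨2,1⟩ g→⟨3,0,0⟩ h→⟨0,0⟩ k→⟨0,0,0⟩
  e1=⟨0,1⟩ f→⟨1,1⟩ g→⟨4,1,0⟩ h→⟨1,0⟩ k→⟨4,0,3⟩
result: [0 4; 0 0; 0 3]

Answer: [0 4; 0 0; 0 3]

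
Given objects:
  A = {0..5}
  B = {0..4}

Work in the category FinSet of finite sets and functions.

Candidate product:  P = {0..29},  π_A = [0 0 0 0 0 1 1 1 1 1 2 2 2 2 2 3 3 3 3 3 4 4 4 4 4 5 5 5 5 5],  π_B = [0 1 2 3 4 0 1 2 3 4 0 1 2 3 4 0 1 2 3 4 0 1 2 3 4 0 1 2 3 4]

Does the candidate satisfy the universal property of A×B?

|A|·|B| = 6·5 = 30;  |P| = 30
Check the pairing map k ↦ (π_A(k), π_B(k)):
  0 : (0,0)
  1 : (0,1)
  2 : (0,2)
  3 : (0,3)
  4 : (0,4)
  5 : (1,0)
  6 : (1,1)
  7 : (1,2)
  8 : (1,3)
  9 : (1,4)
  10 : (2,0)
  11 : (2,1)
  12 : (2,2)
  13 : (2,3)
  14 : (2,4)
  15 : (3,0)
  16 : (3,1)
  17 : (3,2)
  18 : (3,3)
  19 : (3,4)
  20 : (4,0)
  21 : (4,1)
  22 : (4,2)
  23 : (4,3)
  24 : (4,4)
  25 : (5,0)
  26 : (5,1)
  27 : (5,2)
  28 : (5,3)
  29 : (5,4)
distinct pairs in image: 30 / 30 needed
  → bijection onto A×B; projections well-typed.

Answer: VALID PRODUCT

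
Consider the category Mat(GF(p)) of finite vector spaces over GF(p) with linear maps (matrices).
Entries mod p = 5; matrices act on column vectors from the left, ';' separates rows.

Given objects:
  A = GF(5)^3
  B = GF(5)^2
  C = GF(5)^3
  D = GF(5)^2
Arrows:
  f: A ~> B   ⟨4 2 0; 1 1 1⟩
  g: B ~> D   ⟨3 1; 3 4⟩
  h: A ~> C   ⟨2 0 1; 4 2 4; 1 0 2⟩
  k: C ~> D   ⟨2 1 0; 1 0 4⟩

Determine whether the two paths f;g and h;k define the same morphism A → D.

Answer: COMMUTES

Derivation:
1) trace f;g:
  e0=[1,0,0] f~>[4,1] g~>[3,1]
  e1=[0,1,0] f~>[2,1] g~>[2,0]
  e2=[0,0,1] f~>[0,1] g~>[1,4]
  result₁ = ⟨3 2 1; 1 0 4⟩
2) trace h;k:
  e0=[1,0,0] h~>[2,4,1] k~>[3,1]
  e1=[0,1,0] h~>[0,2,0] k~>[2,0]
  e2=[0,0,1] h~>[1,4,2] k~>[1,4]
  result₂ = ⟨3 2 1; 1 0 4⟩
Equal? same morphism ✓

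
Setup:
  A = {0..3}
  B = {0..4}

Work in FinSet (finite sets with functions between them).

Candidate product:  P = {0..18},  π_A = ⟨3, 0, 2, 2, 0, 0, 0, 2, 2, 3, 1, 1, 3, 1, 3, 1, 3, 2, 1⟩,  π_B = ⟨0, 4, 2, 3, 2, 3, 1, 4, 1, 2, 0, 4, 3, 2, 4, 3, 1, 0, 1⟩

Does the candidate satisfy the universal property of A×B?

Answer: NOT A VALID PRODUCT — |P|=19 ≠ |A|·|B|=20

Derivation:
|A|·|B| = 4·5 = 20;  |P| = 19
  → cardinalities differ; no bijection possible.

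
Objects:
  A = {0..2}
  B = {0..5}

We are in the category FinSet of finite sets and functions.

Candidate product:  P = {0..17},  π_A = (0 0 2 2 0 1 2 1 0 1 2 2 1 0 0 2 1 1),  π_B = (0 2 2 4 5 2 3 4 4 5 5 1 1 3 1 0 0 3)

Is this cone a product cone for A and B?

|A|·|B| = 3·6 = 18;  |P| = 18
Check the pairing map k ↦ (π_A(k), π_B(k)):
  0 ↦ (0,0)
  1 ↦ (0,2)
  2 ↦ (2,2)
  3 ↦ (2,4)
  4 ↦ (0,5)
  5 ↦ (1,2)
  6 ↦ (2,3)
  7 ↦ (1,4)
  8 ↦ (0,4)
  9 ↦ (1,5)
  10 ↦ (2,5)
  11 ↦ (2,1)
  12 ↦ (1,1)
  13 ↦ (0,3)
  14 ↦ (0,1)
  15 ↦ (2,0)
  16 ↦ (1,0)
  17 ↦ (1,3)
distinct pairs in image: 18 / 18 needed
  → bijection onto A×B; projections well-typed.

Answer: VALID PRODUCT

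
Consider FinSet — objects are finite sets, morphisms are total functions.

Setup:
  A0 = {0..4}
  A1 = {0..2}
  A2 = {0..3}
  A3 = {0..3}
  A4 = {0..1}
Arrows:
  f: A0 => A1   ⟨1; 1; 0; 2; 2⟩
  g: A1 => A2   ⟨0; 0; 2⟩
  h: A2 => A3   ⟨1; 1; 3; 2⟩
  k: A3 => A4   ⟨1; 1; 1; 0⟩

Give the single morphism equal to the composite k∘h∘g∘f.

Answer: ⟨1; 1; 1; 0; 0⟩

Work:
  0 f=>1 g=>0 h=>1 k=>1
  1 f=>1 g=>0 h=>1 k=>1
  2 f=>0 g=>0 h=>1 k=>1
  3 f=>2 g=>2 h=>3 k=>0
  4 f=>2 g=>2 h=>3 k=>0
composite: ⟨1; 1; 1; 0; 0⟩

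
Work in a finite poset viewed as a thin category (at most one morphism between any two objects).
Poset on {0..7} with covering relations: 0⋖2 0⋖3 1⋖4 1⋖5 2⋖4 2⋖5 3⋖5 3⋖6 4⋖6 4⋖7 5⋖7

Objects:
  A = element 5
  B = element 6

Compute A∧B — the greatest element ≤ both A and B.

Lower bounds of A=5 and B=6: {0,1,2,3}
  maximal lower bounds 1 and 2 are incomparable: neither 1≤2 nor 2≤1
→ no greatest lower bound exists

Answer: NO MEET EXISTS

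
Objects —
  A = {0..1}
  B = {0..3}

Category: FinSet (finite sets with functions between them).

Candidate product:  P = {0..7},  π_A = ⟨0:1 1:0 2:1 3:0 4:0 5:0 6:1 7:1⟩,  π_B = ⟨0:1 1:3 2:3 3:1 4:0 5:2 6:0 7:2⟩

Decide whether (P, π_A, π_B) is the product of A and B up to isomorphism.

Answer: VALID PRODUCT

Work:
|A|·|B| = 2·4 = 8;  |P| = 8
Check the pairing map k ↦ (π_A(k), π_B(k)):
  0 : (1,1)
  1 : (0,3)
  2 : (1,3)
  3 : (0,1)
  4 : (0,0)
  5 : (0,2)
  6 : (1,0)
  7 : (1,2)
distinct pairs in image: 8 / 8 needed
  → bijection onto A×B; projections well-typed.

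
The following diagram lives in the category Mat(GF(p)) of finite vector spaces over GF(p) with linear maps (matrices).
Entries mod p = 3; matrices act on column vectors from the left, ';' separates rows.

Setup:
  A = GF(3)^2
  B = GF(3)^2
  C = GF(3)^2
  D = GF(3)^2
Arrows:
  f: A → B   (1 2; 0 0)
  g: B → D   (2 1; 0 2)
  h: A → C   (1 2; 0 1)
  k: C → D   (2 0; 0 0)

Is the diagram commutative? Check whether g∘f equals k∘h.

Along f;g (path 1):
  e0=⟨1,0⟩ f→⟨1,0⟩ g→⟨2,0⟩
  e1=⟨0,1⟩ f→⟨2,0⟩ g→⟨1,0⟩
  result₁ = (2 1; 0 0)
Along h;k (path 2):
  e0=⟨1,0⟩ h→⟨1,0⟩ k→⟨2,0⟩
  e1=⟨0,1⟩ h→⟨2,1⟩ k→⟨1,0⟩
  result₂ = (2 1; 0 0)
Equal? equal; square commutes

Answer: COMMUTES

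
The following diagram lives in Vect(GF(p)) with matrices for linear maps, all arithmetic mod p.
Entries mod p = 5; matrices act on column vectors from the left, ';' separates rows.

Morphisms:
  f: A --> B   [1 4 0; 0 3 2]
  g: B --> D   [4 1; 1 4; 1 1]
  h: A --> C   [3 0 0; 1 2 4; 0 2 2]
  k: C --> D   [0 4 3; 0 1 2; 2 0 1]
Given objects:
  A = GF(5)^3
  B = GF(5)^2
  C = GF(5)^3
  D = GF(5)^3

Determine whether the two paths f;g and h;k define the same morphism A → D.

Path 1 = f;g:
  e0=(1,0,0) f-->(1,0) g-->(4,1,1)
  e1=(0,1,0) f-->(4,3) g-->(4,1,2)
  e2=(0,0,1) f-->(0,2) g-->(2,3,2)
  composite₁ = [4 4 2; 1 1 3; 1 2 2]
Path 2 = h;k:
  e0=(1,0,0) h-->(3,1,0) k-->(4,1,1)
  e1=(0,1,0) h-->(0,2,2) k-->(4,1,2)
  e2=(0,0,1) h-->(0,4,2) k-->(2,3,2)
  composite₂ = [4 4 2; 1 1 3; 1 2 2]
Equal? equal; square commutes

Answer: COMMUTES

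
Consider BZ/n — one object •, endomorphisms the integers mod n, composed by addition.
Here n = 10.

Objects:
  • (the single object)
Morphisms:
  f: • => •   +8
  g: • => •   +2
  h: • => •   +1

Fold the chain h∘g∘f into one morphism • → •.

Answer: +1

Derivation:
  0 +8≡8 +2≡0 +1≡1  (mod 10)
composite: +1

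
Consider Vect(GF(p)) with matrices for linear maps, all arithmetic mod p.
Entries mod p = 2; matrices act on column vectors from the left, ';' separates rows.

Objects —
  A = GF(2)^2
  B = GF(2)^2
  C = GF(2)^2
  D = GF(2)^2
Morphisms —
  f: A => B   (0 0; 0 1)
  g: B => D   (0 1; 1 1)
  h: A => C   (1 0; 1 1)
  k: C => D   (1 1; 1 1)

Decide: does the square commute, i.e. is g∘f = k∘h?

Path 1 = f;g:
  e0=⟨1,0⟩ f=>⟨0,0⟩ g=>⟨0,0⟩
  e1=⟨0,1⟩ f=>⟨0,1⟩ g=>⟨1,1⟩
  ⟦path⟧₁ = (0 1; 0 1)
Path 2 = h;k:
  e0=⟨1,0⟩ h=>⟨1,1⟩ k=>⟨0,0⟩
  e1=⟨0,1⟩ h=>⟨0,1⟩ k=>⟨1,1⟩
  ⟦path⟧₂ = (0 1; 0 1)
Equal? equal; square commutes

Answer: COMMUTES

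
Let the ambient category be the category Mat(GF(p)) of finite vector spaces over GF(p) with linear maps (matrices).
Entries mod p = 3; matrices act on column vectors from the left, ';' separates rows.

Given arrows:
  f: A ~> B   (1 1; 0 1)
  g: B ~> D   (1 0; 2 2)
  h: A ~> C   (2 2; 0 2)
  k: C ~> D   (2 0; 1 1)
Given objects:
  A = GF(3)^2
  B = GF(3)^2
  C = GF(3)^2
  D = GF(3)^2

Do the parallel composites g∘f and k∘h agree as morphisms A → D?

Answer: COMMUTES

Work:
1) trace f;g:
  e0=[1,0] f~>[1,0] g~>[1,2]
  e1=[0,1] f~>[1,1] g~>[1,1]
  ⟦path⟧₁ = (1 1; 2 1)
2) trace h;k:
  e0=[1,0] h~>[2,0] k~>[1,2]
  e1=[0,1] h~>[2,2] k~>[1,1]
  ⟦path⟧₂ = (1 1; 2 1)
Equal? equal; square commutes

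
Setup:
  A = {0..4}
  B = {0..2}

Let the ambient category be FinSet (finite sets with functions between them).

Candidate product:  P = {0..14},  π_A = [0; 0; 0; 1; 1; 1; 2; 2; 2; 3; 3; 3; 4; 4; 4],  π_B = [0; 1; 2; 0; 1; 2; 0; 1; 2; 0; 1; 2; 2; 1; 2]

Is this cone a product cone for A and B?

|A|·|B| = 5·3 = 15;  |P| = 15
Check the pairing map k ↦ (π_A(k), π_B(k)):
  0 ↦ (0,0)
  1 ↦ (0,1)
  2 ↦ (0,2)
  3 ↦ (1,0)
  4 ↦ (1,1)
  5 ↦ (1,2)
  6 ↦ (2,0)
  7 ↦ (2,1)
  8 ↦ (2,2)
  9 ↦ (3,0)
  10 ↦ (3,1)
  11 ↦ (3,2)
  12 ↦ (4,2)
  13 ↦ (4,1)
  14 ↦ (4,2)  ✗ repeats pair of k=12
distinct pairs in image: 14 / 15 needed
  → (4,2) hit at k=12 and k=14

Answer: NOT A VALID PRODUCT — duplicate pair at indices 14,12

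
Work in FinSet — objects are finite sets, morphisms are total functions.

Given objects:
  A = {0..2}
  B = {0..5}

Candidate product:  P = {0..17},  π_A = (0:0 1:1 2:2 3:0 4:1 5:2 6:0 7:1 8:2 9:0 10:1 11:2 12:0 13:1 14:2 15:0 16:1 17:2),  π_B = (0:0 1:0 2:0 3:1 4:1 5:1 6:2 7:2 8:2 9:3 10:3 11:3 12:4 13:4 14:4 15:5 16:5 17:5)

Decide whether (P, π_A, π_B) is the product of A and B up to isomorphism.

|A|·|B| = 3·6 = 18;  |P| = 18
Check the pairing map k ↦ (π_A(k), π_B(k)):
  0 : (0,0)
  1 : (1,0)
  2 : (2,0)
  3 : (0,1)
  4 : (1,1)
  5 : (2,1)
  6 : (0,2)
  7 : (1,2)
  8 : (2,2)
  9 : (0,3)
  10 : (1,3)
  11 : (2,3)
  12 : (0,4)
  13 : (1,4)
  14 : (2,4)
  15 : (0,5)
  16 : (1,5)
  17 : (2,5)
distinct pairs in image: 18 / 18 needed
  → bijection onto A×B; projections well-typed.

Answer: VALID PRODUCT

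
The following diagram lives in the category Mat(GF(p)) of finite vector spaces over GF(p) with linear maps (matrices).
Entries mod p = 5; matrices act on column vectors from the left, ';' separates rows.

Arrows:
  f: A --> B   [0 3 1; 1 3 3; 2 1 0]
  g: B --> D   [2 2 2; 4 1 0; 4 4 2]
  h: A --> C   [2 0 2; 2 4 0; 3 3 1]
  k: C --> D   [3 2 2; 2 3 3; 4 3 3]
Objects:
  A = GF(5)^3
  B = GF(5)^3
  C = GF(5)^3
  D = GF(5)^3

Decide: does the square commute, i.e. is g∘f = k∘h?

Path 1 = f;g:
  e0=⟨1,0,0⟩ f-->⟨0,1,2⟩ g-->⟨1,1,3⟩
  e1=⟨0,1,0⟩ f-->⟨3,3,1⟩ g-->⟨4,0,1⟩
  e2=⟨0,0,1⟩ f-->⟨1,3,0⟩ g-->⟨3,2,1⟩
  composite₁ = [1 4 3; 1 0 2; 3 1 1]
Path 2 = h;k:
  e0=⟨1,0,0⟩ h-->⟨2,2,3⟩ k-->⟨1,4,3⟩
  e1=⟨0,1,0⟩ h-->⟨0,4,3⟩ k-->⟨4,1,1⟩
  e2=⟨0,0,1⟩ h-->⟨2,0,1⟩ k-->⟨3,2,1⟩
  composite₂ = [1 4 3; 4 1 2; 3 1 1]
Equal? NO — does not commute

Answer: DOES NOT COMMUTE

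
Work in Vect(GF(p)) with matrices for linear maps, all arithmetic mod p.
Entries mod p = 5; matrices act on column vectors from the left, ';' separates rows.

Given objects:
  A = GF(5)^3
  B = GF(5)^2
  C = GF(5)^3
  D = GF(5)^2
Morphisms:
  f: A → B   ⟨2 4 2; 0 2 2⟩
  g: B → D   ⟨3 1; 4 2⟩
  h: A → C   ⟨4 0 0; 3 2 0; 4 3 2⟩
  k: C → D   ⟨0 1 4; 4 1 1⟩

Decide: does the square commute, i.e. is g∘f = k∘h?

Answer: DOES NOT COMMUTE

Work:
1) trace f;g:
  e0=⟨1,0,0⟩ f→⟨2,0⟩ g→⟨1,3⟩
  e1=⟨0,1,0⟩ f→⟨4,2⟩ g→⟨4,0⟩
  e2=⟨0,0,1⟩ f→⟨2,2⟩ g→⟨3,2⟩
  composite₁ = ⟨1 4 3; 3 0 2⟩
2) trace h;k:
  e0=⟨1,0,0⟩ h→⟨4,3,4⟩ k→⟨4,3⟩
  e1=⟨0,1,0⟩ h→⟨0,2,3⟩ k→⟨4,0⟩
  e2=⟨0,0,1⟩ h→⟨0,0,2⟩ k→⟨3,2⟩
  composite₂ = ⟨4 4 3; 3 0 2⟩
Equal? differ; not commutative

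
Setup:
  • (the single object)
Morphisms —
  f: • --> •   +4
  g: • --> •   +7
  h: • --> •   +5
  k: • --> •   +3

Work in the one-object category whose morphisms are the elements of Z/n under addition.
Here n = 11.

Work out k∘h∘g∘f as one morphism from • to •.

Answer: +8

Derivation:
  0 +4≡4 +7≡0 +5≡5 +3≡8  (mod 11)
⟦path⟧: +8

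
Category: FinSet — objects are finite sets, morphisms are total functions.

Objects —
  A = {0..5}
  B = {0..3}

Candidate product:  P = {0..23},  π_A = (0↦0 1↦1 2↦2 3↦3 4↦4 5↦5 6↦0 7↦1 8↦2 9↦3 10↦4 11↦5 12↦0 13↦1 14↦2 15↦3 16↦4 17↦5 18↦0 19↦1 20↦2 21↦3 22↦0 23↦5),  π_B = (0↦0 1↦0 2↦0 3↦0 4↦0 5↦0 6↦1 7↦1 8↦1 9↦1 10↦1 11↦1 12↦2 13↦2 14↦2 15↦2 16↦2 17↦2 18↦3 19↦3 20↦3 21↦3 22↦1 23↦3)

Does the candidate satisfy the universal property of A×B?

|A|·|B| = 6·4 = 24;  |P| = 24
Check the pairing map k ↦ (π_A(k), π_B(k)):
  0 ↦ (0,0)
  1 ↦ (1,0)
  2 ↦ (2,0)
  3 ↦ (3,0)
  4 ↦ (4,0)
  5 ↦ (5,0)
  6 ↦ (0,1)
  7 ↦ (1,1)
  8 ↦ (2,1)
  9 ↦ (3,1)
  10 ↦ (4,1)
  11 ↦ (5,1)
  12 ↦ (0,2)
  13 ↦ (1,2)
  14 ↦ (2,2)
  15 ↦ (3,2)
  16 ↦ (4,2)
  17 ↦ (5,2)
  18 ↦ (0,3)
  19 ↦ (1,3)
  20 ↦ (2,3)
  21 ↦ (3,3)
  22 ↦ (0,1)  ✗ repeats pair of k=6
  23 ↦ (5,3)
distinct pairs in image: 23 / 24 needed
  → (0,1) hit at k=6 and k=22

Answer: NOT A VALID PRODUCT — duplicate pair at indices 6,22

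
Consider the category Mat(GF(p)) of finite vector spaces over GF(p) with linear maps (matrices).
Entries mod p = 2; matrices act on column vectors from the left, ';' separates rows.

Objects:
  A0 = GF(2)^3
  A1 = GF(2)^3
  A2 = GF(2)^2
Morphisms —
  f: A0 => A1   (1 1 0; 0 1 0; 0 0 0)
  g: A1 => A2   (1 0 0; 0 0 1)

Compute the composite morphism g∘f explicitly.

  e0=(1,0,0) f=>(1,0,0) g=>(1,0)
  e1=(0,1,0) f=>(1,1,0) g=>(1,0)
  e2=(0,0,1) f=>(0,0,0) g=>(0,0)
composite: (1 1 0; 0 0 0)

Answer: (1 1 0; 0 0 0)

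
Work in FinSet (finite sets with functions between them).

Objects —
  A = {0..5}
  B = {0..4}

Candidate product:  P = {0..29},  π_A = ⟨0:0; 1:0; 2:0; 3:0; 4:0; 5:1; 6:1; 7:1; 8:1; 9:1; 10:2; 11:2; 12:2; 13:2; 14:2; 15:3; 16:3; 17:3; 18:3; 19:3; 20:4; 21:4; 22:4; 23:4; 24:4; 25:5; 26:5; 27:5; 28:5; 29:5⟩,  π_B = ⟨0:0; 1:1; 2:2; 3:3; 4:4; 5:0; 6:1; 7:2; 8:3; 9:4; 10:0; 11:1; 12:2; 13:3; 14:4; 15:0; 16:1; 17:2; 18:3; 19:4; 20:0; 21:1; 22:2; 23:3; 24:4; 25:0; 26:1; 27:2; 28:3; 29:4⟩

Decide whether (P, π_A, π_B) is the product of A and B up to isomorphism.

|A|·|B| = 6·5 = 30;  |P| = 30
Check the pairing map k ↦ (π_A(k), π_B(k)):
  0 : (0,0)
  1 : (0,1)
  2 : (0,2)
  3 : (0,3)
  4 : (0,4)
  5 : (1,0)
  6 : (1,1)
  7 : (1,2)
  8 : (1,3)
  9 : (1,4)
  10 : (2,0)
  11 : (2,1)
  12 : (2,2)
  13 : (2,3)
  14 : (2,4)
  15 : (3,0)
  16 : (3,1)
  17 : (3,2)
  18 : (3,3)
  19 : (3,4)
  20 : (4,0)
  21 : (4,1)
  22 : (4,2)
  23 : (4,3)
  24 : (4,4)
  25 : (5,0)
  26 : (5,1)
  27 : (5,2)
  28 : (5,3)
  29 : (5,4)
distinct pairs in image: 30 / 30 needed
  → bijection onto A×B; projections well-typed.

Answer: VALID PRODUCT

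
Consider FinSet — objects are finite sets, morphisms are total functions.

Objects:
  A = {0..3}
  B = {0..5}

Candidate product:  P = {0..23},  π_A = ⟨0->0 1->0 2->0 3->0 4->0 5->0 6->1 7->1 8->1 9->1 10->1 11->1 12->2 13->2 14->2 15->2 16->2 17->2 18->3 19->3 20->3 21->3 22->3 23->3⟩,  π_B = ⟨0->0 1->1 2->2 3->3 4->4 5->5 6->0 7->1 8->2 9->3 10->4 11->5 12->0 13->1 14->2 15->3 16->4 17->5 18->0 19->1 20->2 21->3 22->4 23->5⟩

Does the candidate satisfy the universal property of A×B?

|A|·|B| = 4·6 = 24;  |P| = 24
Check the pairing map k ↦ (π_A(k), π_B(k)):
  0 -> (0,0)
  1 -> (0,1)
  2 -> (0,2)
  3 -> (0,3)
  4 -> (0,4)
  5 -> (0,5)
  6 -> (1,0)
  7 -> (1,1)
  8 -> (1,2)
  9 -> (1,3)
  10 -> (1,4)
  11 -> (1,5)
  12 -> (2,0)
  13 -> (2,1)
  14 -> (2,2)
  15 -> (2,3)
  16 -> (2,4)
  17 -> (2,5)
  18 -> (3,0)
  19 -> (3,1)
  20 -> (3,2)
  21 -> (3,3)
  22 -> (3,4)
  23 -> (3,5)
distinct pairs in image: 24 / 24 needed
  → bijection onto A×B; projections well-typed.

Answer: VALID PRODUCT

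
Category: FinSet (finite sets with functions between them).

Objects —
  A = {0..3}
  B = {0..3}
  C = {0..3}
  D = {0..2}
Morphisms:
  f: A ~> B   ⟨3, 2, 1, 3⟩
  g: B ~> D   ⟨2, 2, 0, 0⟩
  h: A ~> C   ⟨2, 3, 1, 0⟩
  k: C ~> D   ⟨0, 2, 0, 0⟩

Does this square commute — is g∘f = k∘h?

1) trace f;g:
  0 f~>3 g~>0
  1 f~>2 g~>0
  2 f~>1 g~>2
  3 f~>3 g~>0
  result₁ = ⟨0, 0, 2, 0⟩
2) trace h;k:
  0 h~>2 k~>0
  1 h~>3 k~>0
  2 h~>1 k~>2
  3 h~>0 k~>0
  result₂ = ⟨0, 0, 2, 0⟩
Equal? same morphism ✓

Answer: COMMUTES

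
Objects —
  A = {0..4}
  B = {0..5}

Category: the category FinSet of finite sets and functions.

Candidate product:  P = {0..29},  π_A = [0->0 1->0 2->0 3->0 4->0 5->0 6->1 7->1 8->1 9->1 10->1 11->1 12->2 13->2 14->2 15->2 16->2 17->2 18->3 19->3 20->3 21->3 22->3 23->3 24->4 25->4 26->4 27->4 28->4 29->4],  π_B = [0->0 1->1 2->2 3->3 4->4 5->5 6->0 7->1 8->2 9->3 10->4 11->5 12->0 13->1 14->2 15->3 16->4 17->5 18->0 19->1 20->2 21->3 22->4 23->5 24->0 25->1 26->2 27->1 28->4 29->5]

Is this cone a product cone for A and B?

|A|·|B| = 5·6 = 30;  |P| = 30
Check the pairing map k ↦ (π_A(k), π_B(k)):
  0 -> (0,0)
  1 -> (0,1)
  2 -> (0,2)
  3 -> (0,3)
  4 -> (0,4)
  5 -> (0,5)
  6 -> (1,0)
  7 -> (1,1)
  8 -> (1,2)
  9 -> (1,3)
  10 -> (1,4)
  11 -> (1,5)
  12 -> (2,0)
  13 -> (2,1)
  14 -> (2,2)
  15 -> (2,3)
  16 -> (2,4)
  17 -> (2,5)
  18 -> (3,0)
  19 -> (3,1)
  20 -> (3,2)
  21 -> (3,3)
  22 -> (3,4)
  23 -> (3,5)
  24 -> (4,0)
  25 -> (4,1)
  26 -> (4,2)
  27 -> (4,1)  ✗ repeats pair of k=25
  28 -> (4,4)
  29 -> (4,5)
distinct pairs in image: 29 / 30 needed
  → (4,1) hit at k=25 and k=27

Answer: NOT A VALID PRODUCT — duplicate pair at indices 25,27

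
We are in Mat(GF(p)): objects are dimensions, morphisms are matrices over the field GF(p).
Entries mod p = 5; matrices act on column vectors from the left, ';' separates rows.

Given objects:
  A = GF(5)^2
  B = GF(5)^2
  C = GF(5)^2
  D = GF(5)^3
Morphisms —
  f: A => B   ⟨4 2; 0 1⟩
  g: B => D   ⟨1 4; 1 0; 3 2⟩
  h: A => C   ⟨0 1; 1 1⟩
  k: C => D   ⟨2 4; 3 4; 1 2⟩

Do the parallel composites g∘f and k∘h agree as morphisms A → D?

Along f;g (path 1):
  e0=(1,0) f=>(4,0) g=>(4,4,2)
  e1=(0,1) f=>(2,1) g=>(1,2,3)
  composite₁ = ⟨4 1; 4 2; 2 3⟩
Along h;k (path 2):
  e0=(1,0) h=>(0,1) k=>(4,4,2)
  e1=(0,1) h=>(1,1) k=>(1,2,3)
  composite₂ = ⟨4 1; 4 2; 2 3⟩
Equal? equal; square commutes

Answer: COMMUTES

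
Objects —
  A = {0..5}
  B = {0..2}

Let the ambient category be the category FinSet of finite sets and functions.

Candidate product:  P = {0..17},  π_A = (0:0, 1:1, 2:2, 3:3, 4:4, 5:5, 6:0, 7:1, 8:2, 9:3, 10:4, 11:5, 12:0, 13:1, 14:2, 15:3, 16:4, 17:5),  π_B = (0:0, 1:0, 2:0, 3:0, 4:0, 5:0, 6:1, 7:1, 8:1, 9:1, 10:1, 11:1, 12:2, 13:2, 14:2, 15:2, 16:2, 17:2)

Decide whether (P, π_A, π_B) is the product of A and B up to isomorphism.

|A|·|B| = 6·3 = 18;  |P| = 18
Check the pairing map k ↦ (π_A(k), π_B(k)):
  0 : (0,0)
  1 : (1,0)
  2 : (2,0)
  3 : (3,0)
  4 : (4,0)
  5 : (5,0)
  6 : (0,1)
  7 : (1,1)
  8 : (2,1)
  9 : (3,1)
  10 : (4,1)
  11 : (5,1)
  12 : (0,2)
  13 : (1,2)
  14 : (2,2)
  15 : (3,2)
  16 : (4,2)
  17 : (5,2)
distinct pairs in image: 18 / 18 needed
  → bijection onto A×B; projections well-typed.

Answer: VALID PRODUCT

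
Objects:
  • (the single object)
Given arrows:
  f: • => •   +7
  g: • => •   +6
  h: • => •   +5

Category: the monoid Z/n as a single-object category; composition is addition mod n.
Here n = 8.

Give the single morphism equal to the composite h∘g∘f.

Answer: +2

Derivation:
  0 +7≡7 +6≡5 +5≡2  (mod 8)
result: +2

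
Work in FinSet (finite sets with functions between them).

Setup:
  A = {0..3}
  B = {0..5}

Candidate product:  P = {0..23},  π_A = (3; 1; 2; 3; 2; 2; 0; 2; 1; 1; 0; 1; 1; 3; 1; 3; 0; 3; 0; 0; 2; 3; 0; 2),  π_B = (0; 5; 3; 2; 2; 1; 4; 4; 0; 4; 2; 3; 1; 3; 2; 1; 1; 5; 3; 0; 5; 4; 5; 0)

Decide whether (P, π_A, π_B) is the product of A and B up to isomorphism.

|A|·|B| = 4·6 = 24;  |P| = 24
Check the pairing map k ↦ (π_A(k), π_B(k)):
  0 -> (3,0)
  1 -> (1,5)
  2 -> (2,3)
  3 -> (3,2)
  4 -> (2,2)
  5 -> (2,1)
  6 -> (0,4)
  7 -> (2,4)
  8 -> (1,0)
  9 -> (1,4)
  10 -> (0,2)
  11 -> (1,3)
  12 -> (1,1)
  13 -> (3,3)
  14 -> (1,2)
  15 -> (3,1)
  16 -> (0,1)
  17 -> (3,5)
  18 -> (0,3)
  19 -> (0,0)
  20 -> (2,5)
  21 -> (3,4)
  22 -> (0,5)
  23 -> (2,0)
distinct pairs in image: 24 / 24 needed
  → bijection onto A×B; projections well-typed.

Answer: VALID PRODUCT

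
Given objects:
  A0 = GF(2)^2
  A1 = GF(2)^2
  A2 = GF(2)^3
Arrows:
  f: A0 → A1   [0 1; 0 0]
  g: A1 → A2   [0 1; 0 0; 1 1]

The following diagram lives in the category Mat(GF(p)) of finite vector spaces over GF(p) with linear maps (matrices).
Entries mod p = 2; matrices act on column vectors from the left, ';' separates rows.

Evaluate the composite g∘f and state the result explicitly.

Answer: [0 0; 0 0; 0 1]

Work:
  e0=(1,0) f→(0,0) g→(0,0,0)
  e1=(0,1) f→(1,0) g→(0,0,1)
⟦path⟧: [0 0; 0 0; 0 1]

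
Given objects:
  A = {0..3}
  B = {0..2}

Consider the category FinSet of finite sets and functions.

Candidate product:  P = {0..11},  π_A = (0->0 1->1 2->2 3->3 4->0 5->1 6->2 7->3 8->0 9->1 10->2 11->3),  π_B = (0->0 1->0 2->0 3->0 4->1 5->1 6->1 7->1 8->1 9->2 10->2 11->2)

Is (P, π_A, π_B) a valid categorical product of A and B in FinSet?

|A|·|B| = 4·3 = 12;  |P| = 12
Check the pairing map k ↦ (π_A(k), π_B(k)):
  0 -> (0,0)
  1 -> (1,0)
  2 -> (2,0)
  3 -> (3,0)
  4 -> (0,1)
  5 -> (1,1)
  6 -> (2,1)
  7 -> (3,1)
  8 -> (0,1)  ✗ repeats pair of k=4
  9 -> (1,2)
  10 -> (2,2)
  11 -> (3,2)
distinct pairs in image: 11 / 12 needed
  → (0,1) hit at k=4 and k=8

Answer: NOT A VALID PRODUCT — duplicate pair at indices 4,8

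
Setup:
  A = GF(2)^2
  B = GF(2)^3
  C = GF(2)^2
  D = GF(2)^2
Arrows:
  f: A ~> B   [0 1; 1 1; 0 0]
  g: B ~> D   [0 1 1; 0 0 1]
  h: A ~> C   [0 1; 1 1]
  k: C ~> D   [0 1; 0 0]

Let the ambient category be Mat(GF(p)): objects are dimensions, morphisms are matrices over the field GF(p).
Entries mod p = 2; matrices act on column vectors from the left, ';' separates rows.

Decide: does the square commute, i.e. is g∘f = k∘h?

1) trace f;g:
  e0=⟨1,0⟩ f~>⟨0,1,0⟩ g~>⟨1,0⟩
  e1=⟨0,1⟩ f~>⟨1,1,0⟩ g~>⟨1,0⟩
  composite₁ = [1 1; 0 0]
2) trace h;k:
  e0=⟨1,0⟩ h~>⟨0,1⟩ k~>⟨1,0⟩
  e1=⟨0,1⟩ h~>⟨1,1⟩ k~>⟨1,0⟩
  composite₂ = [1 1; 0 0]
Equal? same morphism ✓

Answer: COMMUTES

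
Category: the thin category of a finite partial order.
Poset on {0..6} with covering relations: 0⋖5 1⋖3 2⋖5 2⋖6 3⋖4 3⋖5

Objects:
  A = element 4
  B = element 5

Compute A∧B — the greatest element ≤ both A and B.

{x : x⊑A ∧ x⊑B} = {1,3}  (A=4, B=5)
  1 ⊑ 3
  3 ⊑ 3
glb = 3

Answer: A∧B = 3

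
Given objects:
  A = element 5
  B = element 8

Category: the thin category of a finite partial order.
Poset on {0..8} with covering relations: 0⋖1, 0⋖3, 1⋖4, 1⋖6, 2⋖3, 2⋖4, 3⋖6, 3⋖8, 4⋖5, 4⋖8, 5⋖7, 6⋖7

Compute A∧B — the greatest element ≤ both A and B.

Common predecessors of 5,8: {0,1,2,4}
  0 <= 4
  1 <= 4
  2 <= 4
  4 <= 4
glb = 4

Answer: A∧B = 4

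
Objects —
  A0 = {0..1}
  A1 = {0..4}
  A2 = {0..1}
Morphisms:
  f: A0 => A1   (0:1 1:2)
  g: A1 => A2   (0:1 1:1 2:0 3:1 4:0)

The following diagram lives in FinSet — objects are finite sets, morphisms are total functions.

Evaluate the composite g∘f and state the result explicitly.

  0 f=>1 g=>1
  1 f=>2 g=>0
result: (0:1 1:0)

Answer: (0:1 1:0)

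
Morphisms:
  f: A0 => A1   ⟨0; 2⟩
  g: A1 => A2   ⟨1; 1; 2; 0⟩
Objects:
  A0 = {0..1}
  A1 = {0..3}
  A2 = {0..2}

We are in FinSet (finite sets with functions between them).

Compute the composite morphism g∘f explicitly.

  0 f=>0 g=>1
  1 f=>2 g=>2
result: ⟨1; 2⟩

Answer: ⟨1; 2⟩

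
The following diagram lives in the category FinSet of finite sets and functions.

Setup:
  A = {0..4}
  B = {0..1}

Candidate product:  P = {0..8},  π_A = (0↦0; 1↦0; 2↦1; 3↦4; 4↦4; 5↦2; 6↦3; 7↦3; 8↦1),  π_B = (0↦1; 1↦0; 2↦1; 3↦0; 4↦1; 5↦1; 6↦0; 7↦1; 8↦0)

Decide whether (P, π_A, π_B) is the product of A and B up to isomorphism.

|A|·|B| = 5·2 = 10;  |P| = 9
  → cardinalities differ; no bijection possible.

Answer: NOT A VALID PRODUCT — |P|=9 ≠ |A|·|B|=10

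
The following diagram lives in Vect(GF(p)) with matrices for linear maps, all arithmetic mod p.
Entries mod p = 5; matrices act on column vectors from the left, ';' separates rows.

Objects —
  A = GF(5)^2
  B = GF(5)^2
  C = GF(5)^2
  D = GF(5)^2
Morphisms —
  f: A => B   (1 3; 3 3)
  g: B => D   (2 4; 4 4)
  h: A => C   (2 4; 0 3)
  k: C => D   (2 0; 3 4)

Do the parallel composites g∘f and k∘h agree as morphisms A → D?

Answer: COMMUTES

Work:
1) trace f;g:
  e0=(1,0) f=>(1,3) g=>(4,1)
  e1=(0,1) f=>(3,3) g=>(3,4)
  ⟦path⟧₁ = (4 3; 1 4)
2) trace h;k:
  e0=(1,0) h=>(2,0) k=>(4,1)
  e1=(0,1) h=>(4,3) k=>(3,4)
  ⟦path⟧₂ = (4 3; 1 4)
Equal? same morphism ✓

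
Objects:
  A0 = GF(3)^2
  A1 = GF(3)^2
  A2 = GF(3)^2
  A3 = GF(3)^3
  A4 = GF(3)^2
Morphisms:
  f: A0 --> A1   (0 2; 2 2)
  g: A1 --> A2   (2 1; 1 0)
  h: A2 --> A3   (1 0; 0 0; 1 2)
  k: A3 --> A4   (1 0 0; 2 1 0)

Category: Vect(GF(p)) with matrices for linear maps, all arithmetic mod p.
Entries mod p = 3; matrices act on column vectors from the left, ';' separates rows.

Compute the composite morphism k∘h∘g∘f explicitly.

  e0=[1,0] f-->[0,2] g-->[2,0] h-->[2,0,2] k-->[2,1]
  e1=[0,1] f-->[2,2] g-->[0,2] h-->[0,0,1] k-->[0,0]
composite: (2 0; 1 0)

Answer: (2 0; 1 0)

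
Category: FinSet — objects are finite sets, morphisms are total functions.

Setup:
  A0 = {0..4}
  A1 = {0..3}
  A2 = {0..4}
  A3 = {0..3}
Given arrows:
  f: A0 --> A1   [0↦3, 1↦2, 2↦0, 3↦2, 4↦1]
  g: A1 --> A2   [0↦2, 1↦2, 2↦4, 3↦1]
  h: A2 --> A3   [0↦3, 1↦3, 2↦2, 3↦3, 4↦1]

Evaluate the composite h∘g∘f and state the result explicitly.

Answer: [0↦3, 1↦1, 2↦2, 3↦1, 4↦2]

Trace:
  0 f-->3 g-->1 h-->3
  1 f-->2 g-->4 h-->1
  2 f-->0 g-->2 h-->2
  3 f-->2 g-->4 h-->1
  4 f-->1 g-->2 h-->2
result: [0↦3, 1↦1, 2↦2, 3↦1, 4↦2]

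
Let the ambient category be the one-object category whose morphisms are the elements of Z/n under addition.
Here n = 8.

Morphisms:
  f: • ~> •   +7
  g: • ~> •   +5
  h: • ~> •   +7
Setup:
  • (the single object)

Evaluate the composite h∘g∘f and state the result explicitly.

  0 +7≡7 +5≡4 +7≡3  (mod 8)
composite: +3

Answer: +3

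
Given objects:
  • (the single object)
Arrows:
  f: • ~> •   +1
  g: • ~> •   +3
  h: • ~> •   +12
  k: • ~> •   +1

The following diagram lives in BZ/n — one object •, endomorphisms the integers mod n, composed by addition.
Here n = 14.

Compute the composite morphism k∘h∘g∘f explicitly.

  0 +1≡1 +3≡4 +12≡2 +1≡3  (mod 14)
result: +3

Answer: +3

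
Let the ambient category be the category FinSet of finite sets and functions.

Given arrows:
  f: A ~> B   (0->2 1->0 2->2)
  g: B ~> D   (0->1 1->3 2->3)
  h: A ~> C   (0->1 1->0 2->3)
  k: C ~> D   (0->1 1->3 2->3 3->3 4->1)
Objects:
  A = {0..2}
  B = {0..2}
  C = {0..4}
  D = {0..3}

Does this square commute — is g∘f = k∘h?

Answer: COMMUTES

Trace:
Along f;g (path 1):
  0 f~>2 g~>3
  1 f~>0 g~>1
  2 f~>2 g~>3
  ⟦path⟧₁ = (0->3 1->1 2->3)
Along h;k (path 2):
  0 h~>1 k~>3
  1 h~>0 k~>1
  2 h~>3 k~>3
  ⟦path⟧₂ = (0->3 1->1 2->3)
Equal? equal; square commutes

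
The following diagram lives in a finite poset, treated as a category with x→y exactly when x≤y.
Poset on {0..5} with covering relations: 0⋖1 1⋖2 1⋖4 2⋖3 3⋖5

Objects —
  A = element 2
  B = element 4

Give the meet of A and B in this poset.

Common predecessors of 2,4: {0,1}
  0 ≤ 1
  1 ≤ 1
glb = 1

Answer: A∧B = 1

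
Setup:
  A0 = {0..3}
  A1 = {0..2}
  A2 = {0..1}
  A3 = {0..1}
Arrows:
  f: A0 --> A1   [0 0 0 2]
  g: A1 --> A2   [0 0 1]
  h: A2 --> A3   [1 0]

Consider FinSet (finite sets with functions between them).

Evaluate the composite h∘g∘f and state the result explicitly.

  0 f-->0 g-->0 h-->1
  1 f-->0 g-->0 h-->1
  2 f-->0 g-->0 h-->1
  3 f-->2 g-->1 h-->0
composite: [1 1 1 0]

Answer: [1 1 1 0]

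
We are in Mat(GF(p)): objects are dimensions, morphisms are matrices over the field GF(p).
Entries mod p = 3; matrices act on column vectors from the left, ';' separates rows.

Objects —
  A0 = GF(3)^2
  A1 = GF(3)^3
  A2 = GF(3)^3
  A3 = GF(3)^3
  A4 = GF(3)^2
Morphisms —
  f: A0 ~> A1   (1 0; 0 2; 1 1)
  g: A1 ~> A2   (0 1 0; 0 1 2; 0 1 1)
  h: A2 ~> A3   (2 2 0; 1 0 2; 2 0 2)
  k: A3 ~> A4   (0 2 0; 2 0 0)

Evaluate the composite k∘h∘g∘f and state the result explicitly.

  e0=(1,0) f~>(1,0,1) g~>(0,2,1) h~>(1,2,2) k~>(1,2)
  e1=(0,1) f~>(0,2,1) g~>(2,1,0) h~>(0,2,1) k~>(1,0)
⟦path⟧: (1 1; 2 0)

Answer: (1 1; 2 0)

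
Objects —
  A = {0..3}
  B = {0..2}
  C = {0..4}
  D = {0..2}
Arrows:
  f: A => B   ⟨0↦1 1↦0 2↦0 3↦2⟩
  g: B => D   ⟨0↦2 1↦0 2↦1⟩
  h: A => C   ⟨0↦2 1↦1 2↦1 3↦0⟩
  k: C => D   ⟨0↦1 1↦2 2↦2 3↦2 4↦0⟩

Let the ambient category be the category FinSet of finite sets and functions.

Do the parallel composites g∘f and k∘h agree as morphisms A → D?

Answer: DOES NOT COMMUTE

Trace:
1) trace f;g:
  0 f=>1 g=>0
  1 f=>0 g=>2
  2 f=>0 g=>2
  3 f=>2 g=>1
  result₁ = ⟨0↦0 1↦2 2↦2 3↦1⟩
2) trace h;k:
  0 h=>2 k=>2
  1 h=>1 k=>2
  2 h=>1 k=>2
  3 h=>0 k=>1
  result₂ = ⟨0↦2 1↦2 2↦2 3↦1⟩
Equal? differ; not commutative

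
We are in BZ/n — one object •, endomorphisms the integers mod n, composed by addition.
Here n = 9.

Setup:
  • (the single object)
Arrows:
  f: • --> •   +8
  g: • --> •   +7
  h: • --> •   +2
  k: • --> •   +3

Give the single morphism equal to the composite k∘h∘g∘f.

Answer: +2

Trace:
  0 +8≡8 +7≡6 +2≡8 +3≡2  (mod 9)
composite: +2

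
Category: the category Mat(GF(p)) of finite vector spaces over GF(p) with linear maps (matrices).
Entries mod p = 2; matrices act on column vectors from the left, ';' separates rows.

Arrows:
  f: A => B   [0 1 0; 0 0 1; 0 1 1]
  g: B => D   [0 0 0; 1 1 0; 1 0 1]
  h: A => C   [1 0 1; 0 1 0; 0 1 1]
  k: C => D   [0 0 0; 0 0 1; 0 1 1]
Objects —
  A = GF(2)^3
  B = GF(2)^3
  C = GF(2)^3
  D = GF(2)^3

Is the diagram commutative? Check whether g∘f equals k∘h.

Path 1 = f;g:
  e0=(1,0,0) f=>(0,0,0) g=>(0,0,0)
  e1=(0,1,0) f=>(1,0,1) g=>(0,1,0)
  e2=(0,0,1) f=>(0,1,1) g=>(0,1,1)
  result₁ = [0 0 0; 0 1 1; 0 0 1]
Path 2 = h;k:
  e0=(1,0,0) h=>(1,0,0) k=>(0,0,0)
  e1=(0,1,0) h=>(0,1,1) k=>(0,1,0)
  e2=(0,0,1) h=>(1,0,1) k=>(0,1,1)
  result₂ = [0 0 0; 0 1 1; 0 0 1]
Equal? YES — commutes

Answer: COMMUTES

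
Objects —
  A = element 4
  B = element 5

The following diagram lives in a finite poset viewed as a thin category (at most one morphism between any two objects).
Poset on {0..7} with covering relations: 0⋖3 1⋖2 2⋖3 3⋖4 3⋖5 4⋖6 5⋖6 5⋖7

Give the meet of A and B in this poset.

Answer: A∧B = 3

Work:
Common predecessors of 4,5: {0,1,2,3}
  0 ≤ 3
  1 ≤ 3
  2 ≤ 3
  3 ≤ 3
glb = 3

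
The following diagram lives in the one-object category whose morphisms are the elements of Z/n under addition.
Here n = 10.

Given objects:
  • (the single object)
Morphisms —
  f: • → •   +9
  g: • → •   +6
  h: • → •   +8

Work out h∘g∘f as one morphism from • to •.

Answer: +3

Work:
  0 +9≡9 +6≡5 +8≡3  (mod 10)
result: +3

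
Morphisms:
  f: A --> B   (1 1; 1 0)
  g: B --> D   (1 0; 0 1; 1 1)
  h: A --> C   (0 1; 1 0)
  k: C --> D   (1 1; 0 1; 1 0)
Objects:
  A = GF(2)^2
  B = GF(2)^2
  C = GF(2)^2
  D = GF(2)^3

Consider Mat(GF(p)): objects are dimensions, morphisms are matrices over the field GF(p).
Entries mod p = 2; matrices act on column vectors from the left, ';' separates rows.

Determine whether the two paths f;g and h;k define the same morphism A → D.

Answer: COMMUTES

Trace:
Path 1 = f;g:
  e0=(1,0) f-->(1,1) g-->(1,1,0)
  e1=(0,1) f-->(1,0) g-->(1,0,1)
  composite₁ = (1 1; 1 0; 0 1)
Path 2 = h;k:
  e0=(1,0) h-->(0,1) k-->(1,1,0)
  e1=(0,1) h-->(1,0) k-->(1,0,1)
  composite₂ = (1 1; 1 0; 0 1)
Equal? YES — commutes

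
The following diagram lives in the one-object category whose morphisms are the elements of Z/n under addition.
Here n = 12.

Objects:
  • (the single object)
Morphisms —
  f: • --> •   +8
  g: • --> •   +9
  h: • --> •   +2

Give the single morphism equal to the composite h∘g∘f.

Answer: +7

Trace:
  0 +8≡8 +9≡5 +2≡7  (mod 12)
composite: +7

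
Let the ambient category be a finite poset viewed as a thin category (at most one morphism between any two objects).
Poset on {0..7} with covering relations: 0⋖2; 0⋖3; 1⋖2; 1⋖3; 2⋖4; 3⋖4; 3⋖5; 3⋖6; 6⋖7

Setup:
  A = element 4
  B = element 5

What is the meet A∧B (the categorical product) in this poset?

Common predecessors of 4,5: {0,1,3}
  0 <= 3
  1 <= 3
  3 <= 3
glb = 3

Answer: A∧B = 3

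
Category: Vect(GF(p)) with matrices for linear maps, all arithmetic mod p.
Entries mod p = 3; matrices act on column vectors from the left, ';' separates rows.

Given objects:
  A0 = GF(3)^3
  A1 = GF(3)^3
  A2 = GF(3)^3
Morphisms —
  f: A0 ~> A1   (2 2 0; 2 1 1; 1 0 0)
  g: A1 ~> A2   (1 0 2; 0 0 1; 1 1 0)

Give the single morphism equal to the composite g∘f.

  e0=[1,0,0] f~>[2,2,1] g~>[1,1,1]
  e1=[0,1,0] f~>[2,1,0] g~>[2,0,0]
  e2=[0,0,1] f~>[0,1,0] g~>[0,0,1]
⟦path⟧: (1 2 0; 1 0 0; 1 0 1)

Answer: (1 2 0; 1 0 0; 1 0 1)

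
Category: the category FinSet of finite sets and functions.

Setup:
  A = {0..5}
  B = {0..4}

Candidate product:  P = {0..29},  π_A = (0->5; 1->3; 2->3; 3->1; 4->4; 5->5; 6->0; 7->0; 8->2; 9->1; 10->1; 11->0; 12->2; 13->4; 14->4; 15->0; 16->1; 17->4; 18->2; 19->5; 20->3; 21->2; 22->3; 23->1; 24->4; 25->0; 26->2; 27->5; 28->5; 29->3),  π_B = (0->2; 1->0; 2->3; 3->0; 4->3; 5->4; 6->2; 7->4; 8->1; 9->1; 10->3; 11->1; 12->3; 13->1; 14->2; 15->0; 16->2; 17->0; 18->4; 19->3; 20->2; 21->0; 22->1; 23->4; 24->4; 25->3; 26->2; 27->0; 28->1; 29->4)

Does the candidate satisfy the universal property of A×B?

Answer: VALID PRODUCT

Trace:
|A|·|B| = 6·5 = 30;  |P| = 30
Check the pairing map k ↦ (π_A(k), π_B(k)):
  0 -> (5,2)
  1 -> (3,0)
  2 -> (3,3)
  3 -> (1,0)
  4 -> (4,3)
  5 -> (5,4)
  6 -> (0,2)
  7 -> (0,4)
  8 -> (2,1)
  9 -> (1,1)
  10 -> (1,3)
  11 -> (0,1)
  12 -> (2,3)
  13 -> (4,1)
  14 -> (4,2)
  15 -> (0,0)
  16 -> (1,2)
  17 -> (4,0)
  18 -> (2,4)
  19 -> (5,3)
  20 -> (3,2)
  21 -> (2,0)
  22 -> (3,1)
  23 -> (1,4)
  24 -> (4,4)
  25 -> (0,3)
  26 -> (2,2)
  27 -> (5,0)
  28 -> (5,1)
  29 -> (3,4)
distinct pairs in image: 30 / 30 needed
  → bijection onto A×B; projections well-typed.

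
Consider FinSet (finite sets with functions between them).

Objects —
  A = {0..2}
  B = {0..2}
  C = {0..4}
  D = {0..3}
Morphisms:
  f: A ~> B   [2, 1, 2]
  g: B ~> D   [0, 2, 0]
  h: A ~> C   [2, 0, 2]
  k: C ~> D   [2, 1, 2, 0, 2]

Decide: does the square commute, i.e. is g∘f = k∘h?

Path 1 = f;g:
  0 f~>2 g~>0
  1 f~>1 g~>2
  2 f~>2 g~>0
  ⟦path⟧₁ = [0, 2, 0]
Path 2 = h;k:
  0 h~>2 k~>2
  1 h~>0 k~>2
  2 h~>2 k~>2
  ⟦path⟧₂ = [2, 2, 2]
Equal? differ; not commutative

Answer: DOES NOT COMMUTE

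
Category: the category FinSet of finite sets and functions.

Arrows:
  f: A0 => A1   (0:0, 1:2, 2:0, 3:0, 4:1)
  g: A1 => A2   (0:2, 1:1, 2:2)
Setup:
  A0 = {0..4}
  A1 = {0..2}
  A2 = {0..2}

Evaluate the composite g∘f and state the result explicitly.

  0 f=>0 g=>2
  1 f=>2 g=>2
  2 f=>0 g=>2
  3 f=>0 g=>2
  4 f=>1 g=>1
⟦path⟧: (0:2, 1:2, 2:2, 3:2, 4:1)

Answer: (0:2, 1:2, 2:2, 3:2, 4:1)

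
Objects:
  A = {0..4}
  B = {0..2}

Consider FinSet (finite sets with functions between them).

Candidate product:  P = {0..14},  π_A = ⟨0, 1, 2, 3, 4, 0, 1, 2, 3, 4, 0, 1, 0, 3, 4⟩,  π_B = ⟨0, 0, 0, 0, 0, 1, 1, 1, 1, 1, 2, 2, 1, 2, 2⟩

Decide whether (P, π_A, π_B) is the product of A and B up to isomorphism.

|A|·|B| = 5·3 = 15;  |P| = 15
Check the pairing map k ↦ (π_A(k), π_B(k)):
  0 : (0,0)
  1 : (1,0)
  2 : (2,0)
  3 : (3,0)
  4 : (4,0)
  5 : (0,1)
  6 : (1,1)
  7 : (2,1)
  8 : (3,1)
  9 : (4,1)
  10 : (0,2)
  11 : (1,2)
  12 : (0,1)  ✗ repeats pair of k=5
  13 : (3,2)
  14 : (4,2)
distinct pairs in image: 14 / 15 needed
  → (0,1) hit at k=5 and k=12

Answer: NOT A VALID PRODUCT — duplicate pair at indices 5,12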